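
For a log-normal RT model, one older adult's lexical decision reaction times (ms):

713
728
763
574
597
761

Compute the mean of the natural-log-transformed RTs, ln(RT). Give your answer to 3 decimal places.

ln(RT): 6.5695, 6.5903, 6.6373, 6.3526, 6.3919, 6.6346
Σ ln(RT) = 39.1762
Mean = 39.1762/6 = 6.52937

6.529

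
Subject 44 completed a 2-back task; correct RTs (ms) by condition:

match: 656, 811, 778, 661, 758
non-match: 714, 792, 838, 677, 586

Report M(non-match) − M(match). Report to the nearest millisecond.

M(match) = 3664/5 = 732.800
M(non-match) = 3607/5 = 721.400
Difference = 721.400 − 732.800 = -11.400 ms

-11 ms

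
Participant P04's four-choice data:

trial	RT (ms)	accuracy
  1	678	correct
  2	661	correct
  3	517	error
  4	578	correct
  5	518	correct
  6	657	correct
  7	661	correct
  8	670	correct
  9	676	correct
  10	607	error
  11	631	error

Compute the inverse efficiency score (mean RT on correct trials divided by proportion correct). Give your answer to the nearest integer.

Correct trials (n=8): 678, 661, 578, 518, 657, 661, 670, 676
Mean correct RT = 5099/8 = 637.3750 ms
Proportion correct = 8/11
IES = 637.3750 / (8/11) = 876.391 ms

876 ms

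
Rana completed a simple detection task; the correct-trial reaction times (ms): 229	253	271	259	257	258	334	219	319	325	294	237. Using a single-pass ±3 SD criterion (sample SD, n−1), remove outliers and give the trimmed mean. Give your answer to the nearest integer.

271 ms

n = 12, ΣRT = 3255, M = 271.250
Σ(x−M)² = 16174.25; s = √(16174.25/11) = 38.346
Cutoffs: 271.250 ± 3·38.346 → [156.2, 386.3]
No RTs fall outside the cutoffs; all 12 retained. Mean = 3255/12 = 271.250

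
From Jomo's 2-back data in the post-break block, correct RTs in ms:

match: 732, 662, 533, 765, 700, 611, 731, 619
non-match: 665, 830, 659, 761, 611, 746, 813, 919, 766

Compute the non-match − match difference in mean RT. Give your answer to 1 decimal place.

83.1 ms

M(match) = 5353/8 = 669.125
M(non-match) = 6770/9 = 752.222
Difference = 752.222 − 669.125 = 83.097 ms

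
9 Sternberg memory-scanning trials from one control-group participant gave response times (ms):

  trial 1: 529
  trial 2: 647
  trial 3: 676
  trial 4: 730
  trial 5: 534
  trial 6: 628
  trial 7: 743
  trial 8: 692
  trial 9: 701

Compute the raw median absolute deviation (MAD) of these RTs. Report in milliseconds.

Sorted: 529, 534, 628, 647, 676, 692, 701, 730, 743 → median = 676
|x − 676|: 147, 29, 0, 54, 142, 48, 67, 16, 25
Sorted deviations: 0, 16, 25, 29, 48, 54, 67, 142, 147 → MAD = 48

48 ms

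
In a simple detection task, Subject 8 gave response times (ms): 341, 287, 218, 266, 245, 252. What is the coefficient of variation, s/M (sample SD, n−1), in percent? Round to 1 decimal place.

n = 6, Σ = 1609, M = 268.1667
Σ(x−M)² = 8978.833; s = √(8978.833/5) = 42.3765
CV = 42.3765 / 268.1667 = 0.15802 = 15.802%

15.8%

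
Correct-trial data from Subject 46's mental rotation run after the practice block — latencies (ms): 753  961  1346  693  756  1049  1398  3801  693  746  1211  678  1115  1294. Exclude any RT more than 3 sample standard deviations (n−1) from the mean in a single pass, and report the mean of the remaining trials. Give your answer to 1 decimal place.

n = 14, ΣRT = 16494, M = 1178.143
Σ(x−M)² = 8304779.71; s = √(8304779.71/13) = 799.268
Cutoffs: 1178.143 ± 3·799.268 → [-1219.7, 3575.9]
Outside: 3801 → excluded.
Retained (n=13): Σ = 12693, mean = 12693/13 = 976.385

976.4 ms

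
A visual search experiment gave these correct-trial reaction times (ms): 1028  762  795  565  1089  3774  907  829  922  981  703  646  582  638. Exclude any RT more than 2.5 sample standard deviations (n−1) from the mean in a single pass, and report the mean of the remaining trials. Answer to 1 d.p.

n = 14, ΣRT = 14221, M = 1015.786
Σ(x−M)² = 8551814.36; s = √(8551814.36/13) = 811.068
Cutoffs: 1015.786 ± 2.5·811.068 → [-1011.9, 3043.5]
Outside: 3774 → excluded.
Retained (n=13): Σ = 10447, mean = 10447/13 = 803.615

803.6 ms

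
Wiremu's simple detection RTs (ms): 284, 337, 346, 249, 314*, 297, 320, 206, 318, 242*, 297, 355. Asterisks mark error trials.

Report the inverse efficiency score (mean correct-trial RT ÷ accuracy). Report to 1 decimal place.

361.1 ms

Correct trials (n=10): 284, 337, 346, 249, 297, 320, 206, 318, 297, 355
Mean correct RT = 3009/10 = 300.9000 ms
Proportion correct = 10/12
IES = 300.9000 / (10/12) = 361.080 ms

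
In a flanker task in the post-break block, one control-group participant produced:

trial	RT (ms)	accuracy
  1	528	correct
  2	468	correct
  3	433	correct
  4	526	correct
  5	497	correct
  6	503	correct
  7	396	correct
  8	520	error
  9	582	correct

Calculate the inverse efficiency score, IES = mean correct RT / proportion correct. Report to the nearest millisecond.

553 ms

Correct trials (n=8): 528, 468, 433, 526, 497, 503, 396, 582
Mean correct RT = 3933/8 = 491.6250 ms
Proportion correct = 8/9
IES = 491.6250 / (8/9) = 553.078 ms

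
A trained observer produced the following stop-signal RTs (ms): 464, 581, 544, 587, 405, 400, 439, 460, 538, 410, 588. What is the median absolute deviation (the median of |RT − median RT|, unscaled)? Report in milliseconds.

Sorted: 400, 405, 410, 439, 460, 464, 538, 544, 581, 587, 588 → median = 464
|x − 464|: 0, 117, 80, 123, 59, 64, 25, 4, 74, 54, 124
Sorted deviations: 0, 4, 25, 54, 59, 64, 74, 80, 117, 123, 124 → MAD = 64

64 ms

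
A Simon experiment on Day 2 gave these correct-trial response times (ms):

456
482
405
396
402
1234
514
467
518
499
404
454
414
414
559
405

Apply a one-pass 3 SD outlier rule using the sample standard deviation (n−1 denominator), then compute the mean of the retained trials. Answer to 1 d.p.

452.6 ms

n = 16, ΣRT = 8023, M = 501.438
Σ(x−M)² = 610667.94; s = √(610667.94/15) = 201.770
Cutoffs: 501.438 ± 3·201.770 → [-103.9, 1106.7]
Outside: 1234 → excluded.
Retained (n=15): Σ = 6789, mean = 6789/15 = 452.600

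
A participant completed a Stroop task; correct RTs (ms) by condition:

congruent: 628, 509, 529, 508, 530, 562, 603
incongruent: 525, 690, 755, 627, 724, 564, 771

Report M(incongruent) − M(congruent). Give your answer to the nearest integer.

112 ms

M(congruent) = 3869/7 = 552.714
M(incongruent) = 4656/7 = 665.143
Difference = 665.143 − 552.714 = 112.429 ms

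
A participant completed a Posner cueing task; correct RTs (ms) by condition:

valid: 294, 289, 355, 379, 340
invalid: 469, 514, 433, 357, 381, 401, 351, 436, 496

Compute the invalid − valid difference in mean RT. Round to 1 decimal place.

95.0 ms

M(valid) = 1657/5 = 331.400
M(invalid) = 3838/9 = 426.444
Difference = 426.444 − 331.400 = 95.044 ms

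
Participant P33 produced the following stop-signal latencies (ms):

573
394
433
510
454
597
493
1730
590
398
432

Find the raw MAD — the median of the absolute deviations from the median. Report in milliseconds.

80 ms

Sorted: 394, 398, 432, 433, 454, 493, 510, 573, 590, 597, 1730 → median = 493
|x − 493|: 80, 99, 60, 17, 39, 104, 0, 1237, 97, 95, 61
Sorted deviations: 0, 17, 39, 60, 61, 80, 95, 97, 99, 104, 1237 → MAD = 80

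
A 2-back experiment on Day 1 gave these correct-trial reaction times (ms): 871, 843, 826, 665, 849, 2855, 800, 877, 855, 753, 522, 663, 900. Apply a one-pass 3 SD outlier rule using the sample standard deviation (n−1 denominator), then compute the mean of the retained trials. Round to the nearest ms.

n = 13, ΣRT = 12279, M = 944.538
Σ(x−M)² = 4096845.23; s = √(4096845.23/12) = 584.298
Cutoffs: 944.538 ± 3·584.298 → [-808.4, 2697.4]
Outside: 2855 → excluded.
Retained (n=12): Σ = 9424, mean = 9424/12 = 785.333

785 ms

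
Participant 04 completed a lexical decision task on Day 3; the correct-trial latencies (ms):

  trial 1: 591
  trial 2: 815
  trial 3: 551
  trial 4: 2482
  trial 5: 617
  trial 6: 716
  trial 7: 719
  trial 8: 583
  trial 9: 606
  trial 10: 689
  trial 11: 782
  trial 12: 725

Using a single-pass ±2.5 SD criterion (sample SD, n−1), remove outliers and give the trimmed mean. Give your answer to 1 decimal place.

672.2 ms

n = 12, ΣRT = 9876, M = 823.000
Σ(x−M)² = 3078784.00; s = √(3078784.00/11) = 529.046
Cutoffs: 823.000 ± 2.5·529.046 → [-499.6, 2145.6]
Outside: 2482 → excluded.
Retained (n=11): Σ = 7394, mean = 7394/11 = 672.182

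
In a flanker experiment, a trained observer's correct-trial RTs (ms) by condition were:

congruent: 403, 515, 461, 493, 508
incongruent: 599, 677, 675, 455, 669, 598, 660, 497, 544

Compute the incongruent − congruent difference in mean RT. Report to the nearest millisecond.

121 ms

M(congruent) = 2380/5 = 476.000
M(incongruent) = 5374/9 = 597.111
Difference = 597.111 − 476.000 = 121.111 ms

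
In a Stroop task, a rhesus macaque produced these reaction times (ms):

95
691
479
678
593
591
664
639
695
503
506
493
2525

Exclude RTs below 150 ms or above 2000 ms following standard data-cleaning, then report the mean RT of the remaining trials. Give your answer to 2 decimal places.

Excluded: 95, 2525
Retained (n=11): Σ = 6532
Mean = 6532/11 = 593.8182

593.82 ms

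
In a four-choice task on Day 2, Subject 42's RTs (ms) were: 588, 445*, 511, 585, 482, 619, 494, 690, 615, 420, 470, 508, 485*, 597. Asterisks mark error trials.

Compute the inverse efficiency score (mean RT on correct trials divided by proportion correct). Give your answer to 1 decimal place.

639.6 ms

Correct trials (n=12): 588, 511, 585, 482, 619, 494, 690, 615, 420, 470, 508, 597
Mean correct RT = 6579/12 = 548.2500 ms
Proportion correct = 12/14
IES = 548.2500 / (12/14) = 639.625 ms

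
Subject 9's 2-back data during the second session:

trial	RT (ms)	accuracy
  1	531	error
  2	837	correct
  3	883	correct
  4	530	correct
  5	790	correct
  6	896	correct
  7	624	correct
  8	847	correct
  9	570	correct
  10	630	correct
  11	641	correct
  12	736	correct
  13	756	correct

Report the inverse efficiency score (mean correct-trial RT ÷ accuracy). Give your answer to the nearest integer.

789 ms

Correct trials (n=12): 837, 883, 530, 790, 896, 624, 847, 570, 630, 641, 736, 756
Mean correct RT = 8740/12 = 728.3333 ms
Proportion correct = 12/13
IES = 728.3333 / (12/13) = 789.028 ms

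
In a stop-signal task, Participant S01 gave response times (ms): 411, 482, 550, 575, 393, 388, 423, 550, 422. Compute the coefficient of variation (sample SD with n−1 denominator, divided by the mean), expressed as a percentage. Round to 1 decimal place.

n = 9, Σ = 4194, M = 466.0000
Σ(x−M)² = 44472.000; s = √(44472.000/8) = 74.5587
CV = 74.5587 / 466.0000 = 0.16000 = 16.000%

16.0%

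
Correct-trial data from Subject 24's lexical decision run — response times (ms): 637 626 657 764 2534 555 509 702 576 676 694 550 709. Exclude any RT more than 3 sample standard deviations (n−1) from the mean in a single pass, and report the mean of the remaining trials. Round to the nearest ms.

n = 13, ΣRT = 10189, M = 783.769
Σ(x−M)² = 3383800.31; s = √(3383800.31/12) = 531.021
Cutoffs: 783.769 ± 3·531.021 → [-809.3, 2376.8]
Outside: 2534 → excluded.
Retained (n=12): Σ = 7655, mean = 7655/12 = 637.917

638 ms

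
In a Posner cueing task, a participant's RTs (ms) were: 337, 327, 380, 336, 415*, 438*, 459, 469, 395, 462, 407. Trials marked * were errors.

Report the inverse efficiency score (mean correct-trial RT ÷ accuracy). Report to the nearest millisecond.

485 ms

Correct trials (n=9): 337, 327, 380, 336, 459, 469, 395, 462, 407
Mean correct RT = 3572/9 = 396.8889 ms
Proportion correct = 9/11
IES = 396.8889 / (9/11) = 485.086 ms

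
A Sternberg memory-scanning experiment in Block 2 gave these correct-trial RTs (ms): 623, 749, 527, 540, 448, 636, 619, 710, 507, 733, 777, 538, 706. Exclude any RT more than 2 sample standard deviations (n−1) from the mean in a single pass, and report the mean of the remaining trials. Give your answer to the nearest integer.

624 ms

n = 13, ΣRT = 8113, M = 624.077
Σ(x−M)² = 133730.92; s = √(133730.92/12) = 105.566
Cutoffs: 624.077 ± 2·105.566 → [412.9, 835.2]
No RTs fall outside the cutoffs; all 13 retained. Mean = 8113/13 = 624.077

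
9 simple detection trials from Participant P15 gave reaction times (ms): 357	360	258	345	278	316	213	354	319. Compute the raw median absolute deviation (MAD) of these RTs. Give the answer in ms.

38 ms

Sorted: 213, 258, 278, 316, 319, 345, 354, 357, 360 → median = 319
|x − 319|: 38, 41, 61, 26, 41, 3, 106, 35, 0
Sorted deviations: 0, 3, 26, 35, 38, 41, 41, 61, 106 → MAD = 38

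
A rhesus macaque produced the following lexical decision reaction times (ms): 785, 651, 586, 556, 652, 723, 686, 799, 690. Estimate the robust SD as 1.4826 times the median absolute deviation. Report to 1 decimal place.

Sorted: 556, 586, 651, 652, 686, 690, 723, 785, 799 → median = 686
|x − 686| sorted: 0, 4, 34, 35, 37, 99, 100, 113, 130 → MAD = 37
Robust SD ≈ 1.4826 × 37 = 54.856

54.9 ms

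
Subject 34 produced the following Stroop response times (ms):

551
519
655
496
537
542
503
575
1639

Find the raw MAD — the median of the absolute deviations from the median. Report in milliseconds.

Sorted: 496, 503, 519, 537, 542, 551, 575, 655, 1639 → median = 542
|x − 542|: 9, 23, 113, 46, 5, 0, 39, 33, 1097
Sorted deviations: 0, 5, 9, 23, 33, 39, 46, 113, 1097 → MAD = 33

33 ms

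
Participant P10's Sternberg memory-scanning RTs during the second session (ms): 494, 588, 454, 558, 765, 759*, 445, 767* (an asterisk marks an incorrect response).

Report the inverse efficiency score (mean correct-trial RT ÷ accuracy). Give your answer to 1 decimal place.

Correct trials (n=6): 494, 588, 454, 558, 765, 445
Mean correct RT = 3304/6 = 550.6667 ms
Proportion correct = 6/8
IES = 550.6667 / (6/8) = 734.222 ms

734.2 ms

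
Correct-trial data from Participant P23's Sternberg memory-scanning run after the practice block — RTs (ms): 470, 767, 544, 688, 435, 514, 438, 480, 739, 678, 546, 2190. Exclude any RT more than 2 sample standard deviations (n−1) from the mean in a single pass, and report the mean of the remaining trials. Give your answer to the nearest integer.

n = 12, ΣRT = 8489, M = 707.417
Σ(x−M)² = 2548894.92; s = √(2548894.92/11) = 481.371
Cutoffs: 707.417 ± 2·481.371 → [-255.3, 1670.2]
Outside: 2190 → excluded.
Retained (n=11): Σ = 6299, mean = 6299/11 = 572.636

573 ms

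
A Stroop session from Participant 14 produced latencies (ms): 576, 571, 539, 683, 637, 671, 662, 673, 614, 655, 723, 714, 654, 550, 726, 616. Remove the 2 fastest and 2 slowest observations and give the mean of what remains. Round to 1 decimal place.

Sorted: 539, 550, 571, 576, 614, 616, 637, 654, 655, 662, 671, 673, 683, 714, 723, 726
Drop lowest 2 (539, 550) and highest 2 (723, 726)
Remaining (n=12): Σ = 7726, mean = 7726/12 = 643.833

643.8 ms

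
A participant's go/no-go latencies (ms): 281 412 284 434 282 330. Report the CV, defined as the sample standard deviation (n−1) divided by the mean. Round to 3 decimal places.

0.206

n = 6, Σ = 2023, M = 337.1667
Σ(x−M)² = 24052.833; s = √(24052.833/5) = 69.3582
CV = 69.3582 / 337.1667 = 0.20571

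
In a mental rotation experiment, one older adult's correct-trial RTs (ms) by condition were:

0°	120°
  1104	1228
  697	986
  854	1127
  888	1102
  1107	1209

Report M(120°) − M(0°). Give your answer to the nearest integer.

M(0°) = 4650/5 = 930.000
M(120°) = 5652/5 = 1130.400
Difference = 1130.400 − 930.000 = 200.400 ms

200 ms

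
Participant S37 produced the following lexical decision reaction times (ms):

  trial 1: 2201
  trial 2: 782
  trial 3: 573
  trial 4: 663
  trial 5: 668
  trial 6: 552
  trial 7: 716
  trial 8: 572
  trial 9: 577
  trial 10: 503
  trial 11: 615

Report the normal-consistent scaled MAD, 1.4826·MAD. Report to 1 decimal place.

Sorted: 503, 552, 572, 573, 577, 615, 663, 668, 716, 782, 2201 → median = 615
|x − 615| sorted: 0, 38, 42, 43, 48, 53, 63, 101, 112, 167, 1586 → MAD = 53
Robust SD ≈ 1.4826 × 53 = 78.578

78.6 ms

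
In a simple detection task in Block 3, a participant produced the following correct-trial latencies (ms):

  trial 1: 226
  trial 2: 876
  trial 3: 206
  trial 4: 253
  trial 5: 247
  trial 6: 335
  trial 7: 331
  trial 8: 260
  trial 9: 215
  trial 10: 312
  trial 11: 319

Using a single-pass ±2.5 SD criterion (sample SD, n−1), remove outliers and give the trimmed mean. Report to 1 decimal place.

270.4 ms

n = 11, ΣRT = 3580, M = 325.455
Σ(x−M)² = 355494.73; s = √(355494.73/10) = 188.546
Cutoffs: 325.455 ± 2.5·188.546 → [-145.9, 796.8]
Outside: 876 → excluded.
Retained (n=10): Σ = 2704, mean = 2704/10 = 270.400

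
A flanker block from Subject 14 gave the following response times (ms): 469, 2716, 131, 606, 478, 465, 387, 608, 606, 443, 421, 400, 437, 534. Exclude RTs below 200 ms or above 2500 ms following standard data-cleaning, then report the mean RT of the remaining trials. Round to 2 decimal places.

487.83 ms

Excluded: 131, 2716
Retained (n=12): Σ = 5854
Mean = 5854/12 = 487.8333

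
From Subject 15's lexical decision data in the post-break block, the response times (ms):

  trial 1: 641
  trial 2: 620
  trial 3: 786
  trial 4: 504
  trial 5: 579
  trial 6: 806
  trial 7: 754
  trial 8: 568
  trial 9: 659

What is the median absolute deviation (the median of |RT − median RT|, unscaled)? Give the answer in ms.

73 ms

Sorted: 504, 568, 579, 620, 641, 659, 754, 786, 806 → median = 641
|x − 641|: 0, 21, 145, 137, 62, 165, 113, 73, 18
Sorted deviations: 0, 18, 21, 62, 73, 113, 137, 145, 165 → MAD = 73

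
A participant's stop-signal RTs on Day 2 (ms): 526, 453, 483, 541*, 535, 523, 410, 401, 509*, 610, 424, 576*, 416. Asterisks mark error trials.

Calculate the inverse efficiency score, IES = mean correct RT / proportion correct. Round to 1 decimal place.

621.5 ms

Correct trials (n=10): 526, 453, 483, 535, 523, 410, 401, 610, 424, 416
Mean correct RT = 4781/10 = 478.1000 ms
Proportion correct = 10/13
IES = 478.1000 / (10/13) = 621.530 ms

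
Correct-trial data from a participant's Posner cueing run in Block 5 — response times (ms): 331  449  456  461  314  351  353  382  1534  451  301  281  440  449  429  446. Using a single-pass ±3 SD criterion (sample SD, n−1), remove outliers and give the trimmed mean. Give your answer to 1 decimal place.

392.9 ms

n = 16, ΣRT = 7428, M = 464.250
Σ(x−M)² = 1279777.00; s = √(1279777.00/15) = 292.093
Cutoffs: 464.250 ± 3·292.093 → [-412.0, 1340.5]
Outside: 1534 → excluded.
Retained (n=15): Σ = 5894, mean = 5894/15 = 392.933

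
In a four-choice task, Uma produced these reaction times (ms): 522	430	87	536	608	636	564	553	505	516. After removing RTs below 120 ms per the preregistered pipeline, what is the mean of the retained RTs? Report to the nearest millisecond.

541 ms

Excluded: 87
Retained (n=9): Σ = 4870
Mean = 4870/9 = 541.1111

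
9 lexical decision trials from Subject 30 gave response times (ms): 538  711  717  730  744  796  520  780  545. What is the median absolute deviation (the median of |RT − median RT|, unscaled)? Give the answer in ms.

Sorted: 520, 538, 545, 711, 717, 730, 744, 780, 796 → median = 717
|x − 717|: 179, 6, 0, 13, 27, 79, 197, 63, 172
Sorted deviations: 0, 6, 13, 27, 63, 79, 172, 179, 197 → MAD = 63

63 ms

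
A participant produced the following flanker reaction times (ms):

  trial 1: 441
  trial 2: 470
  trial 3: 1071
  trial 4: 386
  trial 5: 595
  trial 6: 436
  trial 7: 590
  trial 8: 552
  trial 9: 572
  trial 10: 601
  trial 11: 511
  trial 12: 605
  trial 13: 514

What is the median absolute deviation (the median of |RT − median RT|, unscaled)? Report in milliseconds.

49 ms

Sorted: 386, 436, 441, 470, 511, 514, 552, 572, 590, 595, 601, 605, 1071 → median = 552
|x − 552|: 111, 82, 519, 166, 43, 116, 38, 0, 20, 49, 41, 53, 38
Sorted deviations: 0, 20, 38, 38, 41, 43, 49, 53, 82, 111, 116, 166, 519 → MAD = 49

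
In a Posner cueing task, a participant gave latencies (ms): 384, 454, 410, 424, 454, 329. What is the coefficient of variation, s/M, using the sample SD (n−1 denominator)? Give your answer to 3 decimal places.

0.116

n = 6, Σ = 2455, M = 409.1667
Σ(x−M)² = 11300.833; s = √(11300.833/5) = 47.5412
CV = 47.5412 / 409.1667 = 0.11619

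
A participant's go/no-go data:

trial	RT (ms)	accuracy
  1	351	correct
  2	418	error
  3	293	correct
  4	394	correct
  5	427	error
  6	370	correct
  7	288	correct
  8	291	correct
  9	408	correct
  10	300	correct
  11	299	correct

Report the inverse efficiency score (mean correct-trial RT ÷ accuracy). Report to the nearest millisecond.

407 ms

Correct trials (n=9): 351, 293, 394, 370, 288, 291, 408, 300, 299
Mean correct RT = 2994/9 = 332.6667 ms
Proportion correct = 9/11
IES = 332.6667 / (9/11) = 406.593 ms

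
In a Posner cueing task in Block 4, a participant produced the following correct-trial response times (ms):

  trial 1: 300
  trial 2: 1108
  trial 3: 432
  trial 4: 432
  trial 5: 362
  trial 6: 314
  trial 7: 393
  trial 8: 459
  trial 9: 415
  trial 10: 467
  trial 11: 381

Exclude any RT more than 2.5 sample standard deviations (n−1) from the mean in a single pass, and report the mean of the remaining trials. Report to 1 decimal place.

n = 11, ΣRT = 5063, M = 460.273
Σ(x−M)² = 490796.18; s = √(490796.18/10) = 221.539
Cutoffs: 460.273 ± 2.5·221.539 → [-93.6, 1014.1]
Outside: 1108 → excluded.
Retained (n=10): Σ = 3955, mean = 3955/10 = 395.500

395.5 ms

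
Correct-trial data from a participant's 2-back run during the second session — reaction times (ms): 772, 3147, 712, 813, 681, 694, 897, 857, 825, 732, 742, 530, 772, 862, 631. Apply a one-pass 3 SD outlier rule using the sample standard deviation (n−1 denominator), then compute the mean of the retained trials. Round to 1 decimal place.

n = 15, ΣRT = 13667, M = 911.133
Σ(x−M)² = 5484603.73; s = √(5484603.73/14) = 625.905
Cutoffs: 911.133 ± 3·625.905 → [-966.6, 2788.8]
Outside: 3147 → excluded.
Retained (n=14): Σ = 10520, mean = 10520/14 = 751.429

751.4 ms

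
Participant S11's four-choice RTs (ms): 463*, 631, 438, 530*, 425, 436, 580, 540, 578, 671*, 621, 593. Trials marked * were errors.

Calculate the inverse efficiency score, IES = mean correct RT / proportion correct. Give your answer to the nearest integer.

717 ms

Correct trials (n=9): 631, 438, 425, 436, 580, 540, 578, 621, 593
Mean correct RT = 4842/9 = 538.0000 ms
Proportion correct = 9/12
IES = 538.0000 / (9/12) = 717.333 ms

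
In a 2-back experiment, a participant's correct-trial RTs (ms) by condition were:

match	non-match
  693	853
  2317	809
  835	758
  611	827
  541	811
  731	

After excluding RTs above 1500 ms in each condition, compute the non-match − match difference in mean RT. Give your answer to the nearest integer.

129 ms

match: exclude 2317
M(match) = 3411/5 = 682.200
M(non-match) = 4058/5 = 811.600
Difference = 811.600 − 682.200 = 129.400 ms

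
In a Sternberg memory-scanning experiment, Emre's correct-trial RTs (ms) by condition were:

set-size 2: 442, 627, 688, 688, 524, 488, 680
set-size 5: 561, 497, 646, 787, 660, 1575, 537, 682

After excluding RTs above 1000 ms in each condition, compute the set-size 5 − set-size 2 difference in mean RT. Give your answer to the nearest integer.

33 ms

set-size 5: exclude 1575
M(set-size 2) = 4137/7 = 591.000
M(set-size 5) = 4370/7 = 624.286
Difference = 624.286 − 591.000 = 33.286 ms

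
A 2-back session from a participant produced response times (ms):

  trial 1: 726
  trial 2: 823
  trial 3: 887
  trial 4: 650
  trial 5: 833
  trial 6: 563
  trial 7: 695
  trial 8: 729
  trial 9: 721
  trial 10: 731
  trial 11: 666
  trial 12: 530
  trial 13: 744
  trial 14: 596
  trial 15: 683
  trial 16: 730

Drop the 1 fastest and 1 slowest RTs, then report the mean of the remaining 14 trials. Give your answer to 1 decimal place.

706.4 ms

Sorted: 530, 563, 596, 650, 666, 683, 695, 721, 726, 729, 730, 731, 744, 823, 833, 887
Drop lowest 1 (530) and highest 1 (887)
Remaining (n=14): Σ = 9890, mean = 9890/14 = 706.429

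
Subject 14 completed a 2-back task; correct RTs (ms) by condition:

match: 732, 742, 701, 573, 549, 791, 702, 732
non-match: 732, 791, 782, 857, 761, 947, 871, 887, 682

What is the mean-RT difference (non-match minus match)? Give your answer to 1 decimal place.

M(match) = 5522/8 = 690.250
M(non-match) = 7310/9 = 812.222
Difference = 812.222 − 690.250 = 121.972 ms

122.0 ms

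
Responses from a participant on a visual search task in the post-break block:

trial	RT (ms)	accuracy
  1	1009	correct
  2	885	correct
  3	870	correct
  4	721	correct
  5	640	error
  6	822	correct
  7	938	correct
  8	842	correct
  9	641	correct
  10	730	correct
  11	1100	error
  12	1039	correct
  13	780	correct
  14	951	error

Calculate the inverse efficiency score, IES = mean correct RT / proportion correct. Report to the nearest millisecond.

1073 ms

Correct trials (n=11): 1009, 885, 870, 721, 822, 938, 842, 641, 730, 1039, 780
Mean correct RT = 9277/11 = 843.3636 ms
Proportion correct = 11/14
IES = 843.3636 / (11/14) = 1073.372 ms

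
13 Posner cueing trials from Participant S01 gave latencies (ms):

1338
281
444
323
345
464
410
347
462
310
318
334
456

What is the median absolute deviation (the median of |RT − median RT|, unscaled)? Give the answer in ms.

Sorted: 281, 310, 318, 323, 334, 345, 347, 410, 444, 456, 462, 464, 1338 → median = 347
|x − 347|: 991, 66, 97, 24, 2, 117, 63, 0, 115, 37, 29, 13, 109
Sorted deviations: 0, 2, 13, 24, 29, 37, 63, 66, 97, 109, 115, 117, 991 → MAD = 63

63 ms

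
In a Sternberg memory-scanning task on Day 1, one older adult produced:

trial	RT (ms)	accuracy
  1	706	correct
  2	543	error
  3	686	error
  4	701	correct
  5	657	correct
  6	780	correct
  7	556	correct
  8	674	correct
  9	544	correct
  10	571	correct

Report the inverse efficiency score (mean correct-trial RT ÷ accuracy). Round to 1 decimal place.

810.8 ms

Correct trials (n=8): 706, 701, 657, 780, 556, 674, 544, 571
Mean correct RT = 5189/8 = 648.6250 ms
Proportion correct = 8/10
IES = 648.6250 / (8/10) = 810.781 ms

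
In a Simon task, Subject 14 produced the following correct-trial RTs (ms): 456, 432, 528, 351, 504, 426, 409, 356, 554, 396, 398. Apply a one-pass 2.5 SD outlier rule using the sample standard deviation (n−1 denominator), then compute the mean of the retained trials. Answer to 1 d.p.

n = 11, ΣRT = 4810, M = 437.273
Σ(x−M)² = 44908.18; s = √(44908.18/10) = 67.014
Cutoffs: 437.273 ± 2.5·67.014 → [269.7, 604.8]
No RTs fall outside the cutoffs; all 11 retained. Mean = 4810/11 = 437.273

437.3 ms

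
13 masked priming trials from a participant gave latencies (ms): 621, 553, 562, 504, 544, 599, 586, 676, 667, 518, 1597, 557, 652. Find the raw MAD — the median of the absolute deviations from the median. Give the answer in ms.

42 ms

Sorted: 504, 518, 544, 553, 557, 562, 586, 599, 621, 652, 667, 676, 1597 → median = 586
|x − 586|: 35, 33, 24, 82, 42, 13, 0, 90, 81, 68, 1011, 29, 66
Sorted deviations: 0, 13, 24, 29, 33, 35, 42, 66, 68, 81, 82, 90, 1011 → MAD = 42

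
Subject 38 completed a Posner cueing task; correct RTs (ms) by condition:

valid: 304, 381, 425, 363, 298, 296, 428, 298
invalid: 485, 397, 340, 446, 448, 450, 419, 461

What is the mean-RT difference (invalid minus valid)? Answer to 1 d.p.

M(valid) = 2793/8 = 349.125
M(invalid) = 3446/8 = 430.750
Difference = 430.750 − 349.125 = 81.625 ms

81.6 ms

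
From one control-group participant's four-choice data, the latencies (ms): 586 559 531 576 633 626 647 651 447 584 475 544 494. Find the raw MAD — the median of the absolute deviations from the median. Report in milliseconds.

Sorted: 447, 475, 494, 531, 544, 559, 576, 584, 586, 626, 633, 647, 651 → median = 576
|x − 576|: 10, 17, 45, 0, 57, 50, 71, 75, 129, 8, 101, 32, 82
Sorted deviations: 0, 8, 10, 17, 32, 45, 50, 57, 71, 75, 82, 101, 129 → MAD = 50

50 ms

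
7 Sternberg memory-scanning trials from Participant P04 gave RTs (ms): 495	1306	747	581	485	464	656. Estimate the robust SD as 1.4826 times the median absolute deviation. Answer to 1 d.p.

Sorted: 464, 485, 495, 581, 656, 747, 1306 → median = 581
|x − 581| sorted: 0, 75, 86, 96, 117, 166, 725 → MAD = 96
Robust SD ≈ 1.4826 × 96 = 142.330

142.3 ms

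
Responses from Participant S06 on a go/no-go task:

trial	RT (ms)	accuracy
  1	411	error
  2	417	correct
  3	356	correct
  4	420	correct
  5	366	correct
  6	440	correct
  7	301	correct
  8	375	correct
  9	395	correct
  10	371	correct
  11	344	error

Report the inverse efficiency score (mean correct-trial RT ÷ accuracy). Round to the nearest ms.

Correct trials (n=9): 417, 356, 420, 366, 440, 301, 375, 395, 371
Mean correct RT = 3441/9 = 382.3333 ms
Proportion correct = 9/11
IES = 382.3333 / (9/11) = 467.296 ms

467 ms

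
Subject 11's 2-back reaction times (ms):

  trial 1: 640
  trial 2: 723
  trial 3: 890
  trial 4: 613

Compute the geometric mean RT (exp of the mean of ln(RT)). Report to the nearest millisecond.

709 ms

ln(RT): 6.4615, 6.5834, 6.7912, 6.4184
Mean ln(RT) = 26.2545/4 = 6.56362
Geometric mean = exp(6.56362) = 708.83 ms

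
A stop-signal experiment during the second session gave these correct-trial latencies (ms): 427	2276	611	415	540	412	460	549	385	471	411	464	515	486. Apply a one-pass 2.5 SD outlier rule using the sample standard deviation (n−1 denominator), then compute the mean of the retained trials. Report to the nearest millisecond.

473 ms

n = 14, ΣRT = 8422, M = 601.571
Σ(x−M)² = 3071665.43; s = √(3071665.43/13) = 486.088
Cutoffs: 601.571 ± 2.5·486.088 → [-613.6, 1816.8]
Outside: 2276 → excluded.
Retained (n=13): Σ = 6146, mean = 6146/13 = 472.769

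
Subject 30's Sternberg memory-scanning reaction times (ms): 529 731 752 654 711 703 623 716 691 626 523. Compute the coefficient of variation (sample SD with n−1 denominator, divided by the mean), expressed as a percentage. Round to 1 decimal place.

11.8%

n = 11, Σ = 7259, M = 659.9091
Σ(x−M)² = 60542.909; s = √(60542.909/10) = 77.8093
CV = 77.8093 / 659.9091 = 0.11791 = 11.791%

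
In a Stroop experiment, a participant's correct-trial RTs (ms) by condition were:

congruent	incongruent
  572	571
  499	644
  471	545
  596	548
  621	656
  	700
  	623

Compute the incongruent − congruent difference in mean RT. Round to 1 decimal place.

60.6 ms

M(congruent) = 2759/5 = 551.800
M(incongruent) = 4287/7 = 612.429
Difference = 612.429 − 551.800 = 60.629 ms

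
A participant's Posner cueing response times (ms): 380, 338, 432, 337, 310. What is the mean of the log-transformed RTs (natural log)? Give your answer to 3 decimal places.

5.878

ln(RT): 5.9402, 5.8230, 6.0684, 5.8201, 5.7366
Σ ln(RT) = 29.3883
Mean = 29.3883/5 = 5.87766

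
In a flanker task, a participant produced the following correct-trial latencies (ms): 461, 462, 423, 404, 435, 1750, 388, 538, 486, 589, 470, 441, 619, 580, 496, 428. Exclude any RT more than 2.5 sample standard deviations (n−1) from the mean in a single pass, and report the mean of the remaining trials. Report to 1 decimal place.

481.3 ms

n = 16, ΣRT = 8970, M = 560.625
Σ(x−M)² = 1578275.75; s = √(1578275.75/15) = 324.374
Cutoffs: 560.625 ± 2.5·324.374 → [-250.3, 1371.6]
Outside: 1750 → excluded.
Retained (n=15): Σ = 7220, mean = 7220/15 = 481.333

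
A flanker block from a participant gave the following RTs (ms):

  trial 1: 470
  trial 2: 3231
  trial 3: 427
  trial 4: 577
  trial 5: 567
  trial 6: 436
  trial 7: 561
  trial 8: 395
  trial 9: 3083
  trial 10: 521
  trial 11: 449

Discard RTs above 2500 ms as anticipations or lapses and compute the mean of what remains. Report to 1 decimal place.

489.2 ms

Excluded: 3083, 3231
Retained (n=9): Σ = 4403
Mean = 4403/9 = 489.2222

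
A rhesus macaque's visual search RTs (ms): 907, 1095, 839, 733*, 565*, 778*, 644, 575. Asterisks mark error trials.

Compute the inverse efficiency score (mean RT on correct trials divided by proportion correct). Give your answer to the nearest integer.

1299 ms

Correct trials (n=5): 907, 1095, 839, 644, 575
Mean correct RT = 4060/5 = 812.0000 ms
Proportion correct = 5/8
IES = 812.0000 / (5/8) = 1299.200 ms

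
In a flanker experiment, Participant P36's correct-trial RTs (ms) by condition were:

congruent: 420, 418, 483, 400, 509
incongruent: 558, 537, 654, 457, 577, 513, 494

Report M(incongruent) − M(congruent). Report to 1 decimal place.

M(congruent) = 2230/5 = 446.000
M(incongruent) = 3790/7 = 541.429
Difference = 541.429 − 446.000 = 95.429 ms

95.4 ms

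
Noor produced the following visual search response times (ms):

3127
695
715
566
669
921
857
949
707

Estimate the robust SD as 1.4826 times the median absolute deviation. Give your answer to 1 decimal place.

Sorted: 566, 669, 695, 707, 715, 857, 921, 949, 3127 → median = 715
|x − 715| sorted: 0, 8, 20, 46, 142, 149, 206, 234, 2412 → MAD = 142
Robust SD ≈ 1.4826 × 142 = 210.529

210.5 ms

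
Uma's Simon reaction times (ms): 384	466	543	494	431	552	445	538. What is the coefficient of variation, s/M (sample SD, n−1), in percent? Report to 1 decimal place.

n = 8, Σ = 3853, M = 481.6250
Σ(x−M)² = 25729.875; s = √(25729.875/7) = 60.6275
CV = 60.6275 / 481.6250 = 0.12588 = 12.588%

12.6%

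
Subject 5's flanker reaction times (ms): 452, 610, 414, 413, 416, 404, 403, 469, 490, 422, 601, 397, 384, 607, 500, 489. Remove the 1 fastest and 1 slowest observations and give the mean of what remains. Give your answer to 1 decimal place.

Sorted: 384, 397, 403, 404, 413, 414, 416, 422, 452, 469, 489, 490, 500, 601, 607, 610
Drop lowest 1 (384) and highest 1 (610)
Remaining (n=14): Σ = 6477, mean = 6477/14 = 462.643

462.6 ms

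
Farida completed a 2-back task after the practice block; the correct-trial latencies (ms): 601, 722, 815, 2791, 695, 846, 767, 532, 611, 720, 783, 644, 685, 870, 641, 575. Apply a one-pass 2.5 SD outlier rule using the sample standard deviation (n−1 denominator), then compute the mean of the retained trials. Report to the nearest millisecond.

700 ms

n = 16, ΣRT = 13298, M = 831.125
Σ(x−M)² = 4241321.75; s = √(4241321.75/15) = 531.747
Cutoffs: 831.125 ± 2.5·531.747 → [-498.2, 2160.5]
Outside: 2791 → excluded.
Retained (n=15): Σ = 10507, mean = 10507/15 = 700.467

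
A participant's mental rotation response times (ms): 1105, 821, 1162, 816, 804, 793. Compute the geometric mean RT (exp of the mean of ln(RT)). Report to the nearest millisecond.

905 ms

ln(RT): 7.0076, 6.7105, 7.0579, 6.7044, 6.6896, 6.6758
Mean ln(RT) = 40.8459/6 = 6.80764
Geometric mean = exp(6.80764) = 904.74 ms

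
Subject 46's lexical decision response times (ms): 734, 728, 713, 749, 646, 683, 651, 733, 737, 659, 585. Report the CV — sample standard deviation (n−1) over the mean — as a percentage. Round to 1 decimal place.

7.5%

n = 11, Σ = 7618, M = 692.5455
Σ(x−M)² = 26868.727; s = √(26868.727/10) = 51.8351
CV = 51.8351 / 692.5455 = 0.07485 = 7.485%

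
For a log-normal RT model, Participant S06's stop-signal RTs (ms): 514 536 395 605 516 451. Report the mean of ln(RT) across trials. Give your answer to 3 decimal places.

ln(RT): 6.2422, 6.2841, 5.9789, 6.4052, 6.2461, 6.1115
Σ ln(RT) = 37.2680
Mean = 37.2680/6 = 6.21134

6.211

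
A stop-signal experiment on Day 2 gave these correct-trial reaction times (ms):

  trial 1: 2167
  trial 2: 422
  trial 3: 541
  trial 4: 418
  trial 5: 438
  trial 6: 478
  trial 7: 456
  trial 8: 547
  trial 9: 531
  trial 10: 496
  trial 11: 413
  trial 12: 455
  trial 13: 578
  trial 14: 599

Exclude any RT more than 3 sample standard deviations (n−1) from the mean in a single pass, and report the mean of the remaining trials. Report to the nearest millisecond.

490 ms

n = 14, ΣRT = 8539, M = 609.929
Σ(x−M)² = 2659126.93; s = √(2659126.93/13) = 452.270
Cutoffs: 609.929 ± 3·452.270 → [-746.9, 1966.7]
Outside: 2167 → excluded.
Retained (n=13): Σ = 6372, mean = 6372/13 = 490.154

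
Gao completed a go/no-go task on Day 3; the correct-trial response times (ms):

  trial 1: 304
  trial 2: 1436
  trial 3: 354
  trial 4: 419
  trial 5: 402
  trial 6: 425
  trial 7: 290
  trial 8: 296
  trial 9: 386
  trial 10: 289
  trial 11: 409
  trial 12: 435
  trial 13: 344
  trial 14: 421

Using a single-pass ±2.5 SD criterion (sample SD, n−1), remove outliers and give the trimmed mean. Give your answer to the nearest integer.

367 ms

n = 14, ΣRT = 6210, M = 443.571
Σ(x−M)² = 1099355.43; s = √(1099355.43/13) = 290.802
Cutoffs: 443.571 ± 2.5·290.802 → [-283.4, 1170.6]
Outside: 1436 → excluded.
Retained (n=13): Σ = 4774, mean = 4774/13 = 367.231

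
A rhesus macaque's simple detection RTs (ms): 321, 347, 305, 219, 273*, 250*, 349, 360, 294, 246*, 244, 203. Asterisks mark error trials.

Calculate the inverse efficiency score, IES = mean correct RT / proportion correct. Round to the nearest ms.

Correct trials (n=9): 321, 347, 305, 219, 349, 360, 294, 244, 203
Mean correct RT = 2642/9 = 293.5556 ms
Proportion correct = 9/12
IES = 293.5556 / (9/12) = 391.407 ms

391 ms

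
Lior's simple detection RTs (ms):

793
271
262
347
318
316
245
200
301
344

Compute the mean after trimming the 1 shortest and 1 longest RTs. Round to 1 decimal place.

Sorted: 200, 245, 262, 271, 301, 316, 318, 344, 347, 793
Drop lowest 1 (200) and highest 1 (793)
Remaining (n=8): Σ = 2404, mean = 2404/8 = 300.500

300.5 ms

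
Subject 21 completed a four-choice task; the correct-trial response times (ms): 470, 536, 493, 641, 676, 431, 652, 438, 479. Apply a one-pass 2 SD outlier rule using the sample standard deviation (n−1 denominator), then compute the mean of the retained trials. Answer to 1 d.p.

n = 9, ΣRT = 4816, M = 535.111
Σ(x−M)² = 74156.89; s = √(74156.89/8) = 96.279
Cutoffs: 535.111 ± 2·96.279 → [342.6, 727.7]
No RTs fall outside the cutoffs; all 9 retained. Mean = 4816/9 = 535.111

535.1 ms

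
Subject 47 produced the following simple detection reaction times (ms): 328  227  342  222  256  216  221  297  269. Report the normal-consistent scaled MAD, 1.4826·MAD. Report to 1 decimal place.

51.9 ms

Sorted: 216, 221, 222, 227, 256, 269, 297, 328, 342 → median = 256
|x − 256| sorted: 0, 13, 29, 34, 35, 40, 41, 72, 86 → MAD = 35
Robust SD ≈ 1.4826 × 35 = 51.891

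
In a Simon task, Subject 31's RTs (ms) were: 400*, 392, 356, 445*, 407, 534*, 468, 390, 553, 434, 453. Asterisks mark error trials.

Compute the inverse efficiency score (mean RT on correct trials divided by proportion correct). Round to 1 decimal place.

593.5 ms

Correct trials (n=8): 392, 356, 407, 468, 390, 553, 434, 453
Mean correct RT = 3453/8 = 431.6250 ms
Proportion correct = 8/11
IES = 431.6250 / (8/11) = 593.484 ms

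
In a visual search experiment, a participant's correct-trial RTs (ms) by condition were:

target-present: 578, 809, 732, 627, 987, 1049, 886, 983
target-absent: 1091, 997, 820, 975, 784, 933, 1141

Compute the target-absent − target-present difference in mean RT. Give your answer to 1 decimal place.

M(target-present) = 6651/8 = 831.375
M(target-absent) = 6741/7 = 963.000
Difference = 963.000 − 831.375 = 131.625 ms

131.6 ms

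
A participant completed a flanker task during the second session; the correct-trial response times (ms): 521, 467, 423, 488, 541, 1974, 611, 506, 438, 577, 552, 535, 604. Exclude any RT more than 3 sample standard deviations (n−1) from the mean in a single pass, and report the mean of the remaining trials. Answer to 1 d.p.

521.9 ms

n = 13, ΣRT = 8237, M = 633.615
Σ(x−M)² = 1986745.08; s = √(1986745.08/12) = 406.893
Cutoffs: 633.615 ± 3·406.893 → [-587.1, 1854.3]
Outside: 1974 → excluded.
Retained (n=12): Σ = 6263, mean = 6263/12 = 521.917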